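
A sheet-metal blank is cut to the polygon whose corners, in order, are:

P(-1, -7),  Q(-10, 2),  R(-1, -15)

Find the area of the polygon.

36

P→Q: (-1)(2) − (-10)(-7) = -72
Q→R: (-10)(-15) − (-1)(2) = 152
R→P: (-1)(-7) − (-1)(-15) = -8
Σ = 72
Area = |Σ|/2 = 36.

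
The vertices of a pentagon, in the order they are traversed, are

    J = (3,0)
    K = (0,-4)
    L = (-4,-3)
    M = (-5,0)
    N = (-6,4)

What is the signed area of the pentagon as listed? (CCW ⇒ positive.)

Cross-terms: -12, -16, -15, -20, -12  ⇒  Σ = -75
Signed area = Σ/2 = -37.5 (negative ⇒ clockwise traversal).

-37.5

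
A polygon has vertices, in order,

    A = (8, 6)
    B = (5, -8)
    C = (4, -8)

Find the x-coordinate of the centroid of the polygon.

17/3

Apply Gauss's area formula. First the cross-terms c_i = x_i·y_{i+1} − x_{i+1}·y_i:
  -94, -8, 88  ⇒  2A = -14, A = -7.
Then Σ (x_i + x_{i+1})·c_i = -238, so x̄ = -238 / (6·(-7)) = 17/3.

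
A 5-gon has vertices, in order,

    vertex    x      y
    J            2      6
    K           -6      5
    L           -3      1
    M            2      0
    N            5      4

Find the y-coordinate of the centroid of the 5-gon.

Apply the shoelace (surveyor's) formula. First the cross-terms c_i = x_i·y_{i+1} − x_{i+1}·y_i:
  46, 9, -2, 8, 22  ⇒  2A = 83, A = 41.5.
Then Σ (y_i + y_{i+1})·c_i = 810, so ȳ = 810 / (6·41.5) = 270/83.

270/83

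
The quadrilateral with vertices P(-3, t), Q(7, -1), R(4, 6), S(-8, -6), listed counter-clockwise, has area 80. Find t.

-7

The doubled signed area Σ (x_i y_{i+1} − x_{i+1} y_i) is linear in t.
With t=0 it equals 55; the coefficient of t is -15 (from the two edges through P).
So -15·t + 55 = 2·80 = 160 ⇒ t = -7.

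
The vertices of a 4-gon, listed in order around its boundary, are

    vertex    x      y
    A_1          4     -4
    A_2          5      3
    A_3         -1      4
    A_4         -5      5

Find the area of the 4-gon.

35

A_1→A_2: (4)(3) − (5)(-4) = 32
A_2→A_3: (5)(4) − (-1)(3) = 23
A_3→A_4: (-1)(5) − (-5)(4) = 15
A_4→A_1: (-5)(-4) − (4)(5) = 0
Σ = 70
Area = |Σ|/2 = 35.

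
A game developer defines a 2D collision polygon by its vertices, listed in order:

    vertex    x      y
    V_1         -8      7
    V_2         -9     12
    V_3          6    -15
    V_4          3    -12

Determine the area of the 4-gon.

36

Apply the shoelace formula: 2A = Σ (x_i·y_{i+1} − x_{i+1}·y_i), indices taken mod 4.
Σ = (-33) + (63) + (-27) + (-75) = -72
Area = |Σ|/2 = 36.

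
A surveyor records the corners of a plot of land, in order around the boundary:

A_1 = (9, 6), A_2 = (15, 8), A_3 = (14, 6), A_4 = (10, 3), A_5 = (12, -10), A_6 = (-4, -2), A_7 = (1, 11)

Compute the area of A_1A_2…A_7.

Apply the shoelace (surveyor's) formula: 2A = Σ (x_i·y_{i+1} − x_{i+1}·y_i), indices taken mod 7.
Σ = (-18) + (-22) + (-18) + (-136) + (-64) + (-42) + (-93) = -393
Area = |Σ|/2 = 196.5.

196.5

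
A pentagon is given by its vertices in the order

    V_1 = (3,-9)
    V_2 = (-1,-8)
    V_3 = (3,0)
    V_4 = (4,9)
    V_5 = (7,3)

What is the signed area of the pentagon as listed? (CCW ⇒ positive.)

Apply the surveyor's formula: 2A = Σ (x_i·y_{i+1} − x_{i+1}·y_i), indices taken mod 5.
Σ = (-33) + (24) + (27) + (-51) + (-72) = -105
Signed area = Σ/2 = -52.5 (negative ⇒ clockwise traversal).

-52.5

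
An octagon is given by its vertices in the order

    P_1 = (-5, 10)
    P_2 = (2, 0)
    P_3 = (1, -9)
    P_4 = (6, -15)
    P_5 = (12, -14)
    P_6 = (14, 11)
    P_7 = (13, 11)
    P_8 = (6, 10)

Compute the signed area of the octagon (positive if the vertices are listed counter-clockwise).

Σ = (-20) + (-18) + (39) + (96) + (328) + (11) + (64) + (110) = 610
Signed area = Σ/2 = 305 (positive ⇒ counter-clockwise traversal).

305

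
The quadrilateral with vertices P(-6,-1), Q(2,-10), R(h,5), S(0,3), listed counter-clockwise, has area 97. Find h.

8

Write out the shoelace sum; only the two edges meeting at R involve h:
2·Area = [(2·5 − h·(-10)) + (h·3 − 0·5)] + 80
       = 13·h + 90 = 194
⇒ h = 8.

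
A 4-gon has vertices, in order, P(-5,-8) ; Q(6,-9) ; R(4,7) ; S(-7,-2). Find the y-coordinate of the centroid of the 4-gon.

-332/129

Apply the shoelace formula. First the cross-terms c_i = x_i·y_{i+1} − x_{i+1}·y_i:
  93, 78, 41, 46  ⇒  2A = 258, A = 129.
Then Σ (y_i + y_{i+1})·c_i = -1992, so ȳ = -1992 / (6·129) = -332/129.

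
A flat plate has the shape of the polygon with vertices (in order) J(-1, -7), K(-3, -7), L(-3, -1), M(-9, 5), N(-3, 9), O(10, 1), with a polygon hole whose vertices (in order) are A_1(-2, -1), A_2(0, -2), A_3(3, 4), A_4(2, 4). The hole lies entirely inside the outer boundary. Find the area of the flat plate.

Outer boundary:
Apply Gauss's area formula: 2A = Σ (x_i·y_{i+1} − x_{i+1}·y_i), indices taken mod 6.
Cross-terms: -14, -18, -24, -66, -93, -69  ⇒  Σ = -284
Area = |Σ|/2 = 142.
Hole:
Cross-terms: 4, 6, 4, 6  ⇒  Σ = 20
Area = |Σ|/2 = 10.
Net area = 142 − 10 = 132.

132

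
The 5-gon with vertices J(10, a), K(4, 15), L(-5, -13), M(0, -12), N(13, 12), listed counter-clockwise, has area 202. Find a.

15

Write out the shoelace sum; only the two edges meeting at J involve a:
2·Area = [(13·a − 10·12) + (10·15 − 4·a)] + 239
       = 9·a + 269 = 404
⇒ a = 15.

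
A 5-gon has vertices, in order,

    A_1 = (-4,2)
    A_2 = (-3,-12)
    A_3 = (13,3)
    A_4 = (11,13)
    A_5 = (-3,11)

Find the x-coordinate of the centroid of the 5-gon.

Apply the shoelace formula. First the cross-terms c_i = x_i·y_{i+1} − x_{i+1}·y_i:
  54, 147, 136, 160, 38  ⇒  2A = 535, A = 267.5.
Then Σ (x_i + x_{i+1})·c_i = 5370, so x̄ = 5370 / (6·267.5) = 358/107.

358/107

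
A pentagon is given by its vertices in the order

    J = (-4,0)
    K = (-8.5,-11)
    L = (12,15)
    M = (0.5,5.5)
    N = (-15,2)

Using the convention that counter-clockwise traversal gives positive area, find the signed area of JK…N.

99.25

Apply the shoelace formula: 2A = Σ (x_i·y_{i+1} − x_{i+1}·y_i), indices taken mod 5.
J→K: (-4)(-11) − (-8.5)(0) = 44
K→L: (-8.5)(15) − (12)(-11) = 4.5
L→M: (12)(5.5) − (0.5)(15) = 58.5
M→N: (0.5)(2) − (-15)(5.5) = 83.5
N→J: (-15)(0) − (-4)(2) = 8
Σ = 198.5
Signed area = Σ/2 = 99.25 (positive ⇒ counter-clockwise traversal).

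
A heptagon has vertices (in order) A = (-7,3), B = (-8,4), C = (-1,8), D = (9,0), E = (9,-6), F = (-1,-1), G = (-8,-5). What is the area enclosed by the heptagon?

133.5

Apply the surveyor's formula: 2A = Σ (x_i·y_{i+1} − x_{i+1}·y_i), indices taken mod 7.
A→B: (-7)(4) − (-8)(3) = -4
B→C: (-8)(8) − (-1)(4) = -60
C→D: (-1)(0) − (9)(8) = -72
D→E: (9)(-6) − (9)(0) = -54
E→F: (9)(-1) − (-1)(-6) = -15
F→G: (-1)(-5) − (-8)(-1) = -3
G→A: (-8)(3) − (-7)(-5) = -59
Σ = -267
Area = |Σ|/2 = 133.5.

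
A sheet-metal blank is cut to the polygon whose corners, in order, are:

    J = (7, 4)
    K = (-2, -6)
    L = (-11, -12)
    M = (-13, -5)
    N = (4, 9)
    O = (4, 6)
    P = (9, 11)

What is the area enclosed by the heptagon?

168.5

Apply the shoelace (surveyor's) formula: 2A = Σ (x_i·y_{i+1} − x_{i+1}·y_i), indices taken mod 7.
Σ = (-34) + (-42) + (-101) + (-97) + (-12) + (-10) + (-41) = -337
Area = |Σ|/2 = 168.5.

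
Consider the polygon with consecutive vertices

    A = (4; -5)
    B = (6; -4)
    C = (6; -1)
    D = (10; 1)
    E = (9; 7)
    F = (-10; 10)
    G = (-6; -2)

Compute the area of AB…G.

193.5

Apply the shoelace formula: 2A = Σ (x_i·y_{i+1} − x_{i+1}·y_i), indices taken mod 7.
Cross-terms: 14, 18, 16, 61, 160, 80, 38  ⇒  Σ = 387
Area = |Σ|/2 = 193.5.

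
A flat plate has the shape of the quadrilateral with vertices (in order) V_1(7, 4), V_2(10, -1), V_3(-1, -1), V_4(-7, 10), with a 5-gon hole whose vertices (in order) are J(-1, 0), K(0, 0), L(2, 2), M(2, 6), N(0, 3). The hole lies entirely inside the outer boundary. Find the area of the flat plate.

78

Outer boundary:
Σ = (-47) + (-11) + (-17) + (-98) = -173
Area = |Σ|/2 = 86.5.
Hole:
Apply the shoelace formula: 2A = Σ (x_i·y_{i+1} − x_{i+1}·y_i), indices taken mod 5.
Σ = (0) + (0) + (8) + (6) + (3) = 17
Area = |Σ|/2 = 8.5.
Net area = 86.5 − 8.5 = 78.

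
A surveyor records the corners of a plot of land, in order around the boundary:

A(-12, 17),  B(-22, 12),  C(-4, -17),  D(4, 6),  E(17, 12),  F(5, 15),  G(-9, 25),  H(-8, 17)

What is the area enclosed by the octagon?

606

Σ = (230) + (422) + (44) + (-54) + (195) + (260) + (47) + (68) = 1212
Area = |Σ|/2 = 606.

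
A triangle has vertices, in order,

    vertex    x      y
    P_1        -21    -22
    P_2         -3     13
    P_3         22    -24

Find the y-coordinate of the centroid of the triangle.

Apply the shoelace (surveyor's) formula. First the cross-terms c_i = x_i·y_{i+1} − x_{i+1}·y_i:
  -339, -214, -988  ⇒  2A = -1541, A = -770.5.
Then Σ (y_i + y_{i+1})·c_i = 50853, so ȳ = 50853 / (6·(-770.5)) = -11.

-11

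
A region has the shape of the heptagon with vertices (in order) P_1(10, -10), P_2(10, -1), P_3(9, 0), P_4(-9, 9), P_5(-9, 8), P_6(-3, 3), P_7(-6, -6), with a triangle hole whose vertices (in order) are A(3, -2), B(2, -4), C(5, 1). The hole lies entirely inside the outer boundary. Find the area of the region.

170.5

Outer boundary:
Apply the shoelace formula: 2A = Σ (x_i·y_{i+1} − x_{i+1}·y_i), indices taken mod 7.
P_1→P_2: (10)(-1) − (10)(-10) = 90
P_2→P_3: (10)(0) − (9)(-1) = 9
P_3→P_4: (9)(9) − (-9)(0) = 81
P_4→P_5: (-9)(8) − (-9)(9) = 9
P_5→P_6: (-9)(3) − (-3)(8) = -3
P_6→P_7: (-3)(-6) − (-6)(3) = 36
P_7→P_1: (-6)(-10) − (10)(-6) = 120
Σ = 342
Area = |Σ|/2 = 171.
Hole:
Apply Gauss's area formula: 2A = Σ (x_i·y_{i+1} − x_{i+1}·y_i), indices taken mod 3.
Σ = (-8) + (22) + (-13) = 1
Area = |Σ|/2 = 0.5.
Net area = 171 − 0.5 = 170.5.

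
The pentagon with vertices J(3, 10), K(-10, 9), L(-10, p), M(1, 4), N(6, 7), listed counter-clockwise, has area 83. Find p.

Write out the shoelace sum; only the two edges meeting at L involve p:
2·Area = [((-10)·p − (-10)·9) + ((-10)·4 − 1·p)] + 149
       = -11·p + 199 = 166
⇒ p = 3.

3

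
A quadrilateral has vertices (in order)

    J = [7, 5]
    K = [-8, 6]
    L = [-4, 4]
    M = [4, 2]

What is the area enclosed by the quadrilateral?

Σ = (82) + (-8) + (-24) + (6) = 56
Area = |Σ|/2 = 28.

28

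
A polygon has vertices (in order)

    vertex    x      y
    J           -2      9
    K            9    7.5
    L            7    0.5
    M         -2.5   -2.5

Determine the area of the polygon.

93.875

Apply the shoelace formula: 2A = Σ (x_i·y_{i+1} − x_{i+1}·y_i), indices taken mod 4.
Σ = (-96) + (-48) + (-16.25) + (-27.5) = -187.75
Area = |Σ|/2 = 93.875.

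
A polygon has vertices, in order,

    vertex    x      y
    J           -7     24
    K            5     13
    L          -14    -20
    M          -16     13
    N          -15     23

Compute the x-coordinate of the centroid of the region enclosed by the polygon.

Apply the shoelace (surveyor's) formula. First the cross-terms c_i = x_i·y_{i+1} − x_{i+1}·y_i:
  -211, 82, -502, -173, -199  ⇒  2A = -1003, A = -501.5.
Then Σ (x_i + x_{i+1})·c_i = 24485, so x̄ = 24485 / (6·(-501.5)) = -415/51.

-415/51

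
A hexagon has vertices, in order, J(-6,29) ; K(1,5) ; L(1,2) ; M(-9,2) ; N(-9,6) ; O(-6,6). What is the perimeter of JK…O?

|JK| = √((7)² + (-24)²) = √625 = 25
|KL| = √((0)² + (-3)²) = √9 = 3
|LM| = √((-10)² + (0)²) = √100 = 10
|MN| = √((0)² + (4)²) = √16 = 4
|NO| = √((3)² + (0)²) = √9 = 3
|OJ| = √((0)² + (23)²) = √529 = 23
Perimeter = 25 + 3 + 10 + 4 + 3 + 23 = 68.

68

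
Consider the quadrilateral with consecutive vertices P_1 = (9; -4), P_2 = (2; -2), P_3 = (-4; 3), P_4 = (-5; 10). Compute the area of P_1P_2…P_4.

53.5

Σ = (-10) + (-2) + (-25) + (-70) = -107
Area = |Σ|/2 = 53.5.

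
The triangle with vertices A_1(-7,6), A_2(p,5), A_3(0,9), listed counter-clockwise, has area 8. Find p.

-4

Write out the shoelace sum; only the two edges meeting at A_2 involve p:
2·Area = [((-7)·5 − p·6) + (p·9 − 0·5)] + 63
       = 3·p + 28 = 16
⇒ p = -4.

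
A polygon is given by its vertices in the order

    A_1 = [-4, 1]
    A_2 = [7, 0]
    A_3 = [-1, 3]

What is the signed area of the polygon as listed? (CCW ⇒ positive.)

Cross-terms: -7, 21, 11  ⇒  Σ = 25
Signed area = Σ/2 = 12.5 (positive ⇒ counter-clockwise traversal).

12.5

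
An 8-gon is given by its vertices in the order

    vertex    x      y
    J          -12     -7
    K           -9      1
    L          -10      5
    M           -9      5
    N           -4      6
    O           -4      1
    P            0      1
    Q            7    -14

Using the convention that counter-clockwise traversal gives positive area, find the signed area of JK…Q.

-178.5

Apply Gauss's area formula: 2A = Σ (x_i·y_{i+1} − x_{i+1}·y_i), indices taken mod 8.
J→K: (-12)(1) − (-9)(-7) = -75
K→L: (-9)(5) − (-10)(1) = -35
L→M: (-10)(5) − (-9)(5) = -5
M→N: (-9)(6) − (-4)(5) = -34
N→O: (-4)(1) − (-4)(6) = 20
O→P: (-4)(1) − (0)(1) = -4
P→Q: (0)(-14) − (7)(1) = -7
Q→J: (7)(-7) − (-12)(-14) = -217
Σ = -357
Signed area = Σ/2 = -178.5 (negative ⇒ clockwise traversal).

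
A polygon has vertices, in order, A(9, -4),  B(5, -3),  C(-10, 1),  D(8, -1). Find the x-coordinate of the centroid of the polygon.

368/159

Apply the shoelace (surveyor's) formula. First the cross-terms c_i = x_i·y_{i+1} − x_{i+1}·y_i:
  -7, -25, 2, -23  ⇒  2A = -53, A = -26.5.
Then Σ (x_i + x_{i+1})·c_i = -368, so x̄ = -368 / (6·(-26.5)) = 368/159.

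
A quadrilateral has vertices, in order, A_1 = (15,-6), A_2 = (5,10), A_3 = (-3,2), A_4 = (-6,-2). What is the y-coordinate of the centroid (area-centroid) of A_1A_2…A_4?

Apply the shoelace (surveyor's) formula. First the cross-terms c_i = x_i·y_{i+1} − x_{i+1}·y_i:
  180, 40, 18, 66  ⇒  2A = 304, A = 152.
Then Σ (y_i + y_{i+1})·c_i = 672, so ȳ = 672 / (6·152) = 14/19.

14/19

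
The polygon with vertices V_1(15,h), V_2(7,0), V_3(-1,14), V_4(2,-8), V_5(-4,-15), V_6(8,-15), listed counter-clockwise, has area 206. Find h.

-9

Write out the shoelace sum; only the two edges meeting at V_1 involve h:
2·Area = [(8·h − 15·(-15)) + (15·0 − 7·h)] + 196
       = 1·h + 421 = 412
⇒ h = -9.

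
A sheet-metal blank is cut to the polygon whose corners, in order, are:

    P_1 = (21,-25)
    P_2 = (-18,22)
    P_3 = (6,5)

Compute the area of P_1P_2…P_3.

232.5

Apply Gauss's area formula: 2A = Σ (x_i·y_{i+1} − x_{i+1}·y_i), indices taken mod 3.
Σ = (12) + (-222) + (-255) = -465
Area = |Σ|/2 = 232.5.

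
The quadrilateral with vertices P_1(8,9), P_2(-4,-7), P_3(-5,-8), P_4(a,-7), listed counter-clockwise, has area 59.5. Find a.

Write out the shoelace sum; only the two edges meeting at P_4 involve a:
2·Area = [((-5)·(-7) − a·(-8)) + (a·9 − 8·(-7))] + -23
       = 17·a + 68 = 119
⇒ a = 3.

3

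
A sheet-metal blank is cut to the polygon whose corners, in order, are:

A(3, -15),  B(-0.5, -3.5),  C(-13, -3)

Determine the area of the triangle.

71

Σ = (-18) + (-44) + (204) = 142
Area = |Σ|/2 = 71.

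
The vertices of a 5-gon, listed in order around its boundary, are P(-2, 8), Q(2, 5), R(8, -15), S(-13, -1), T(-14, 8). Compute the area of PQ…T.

Apply Gauss's area formula: 2A = Σ (x_i·y_{i+1} − x_{i+1}·y_i), indices taken mod 5.
Σ = (-26) + (-70) + (-203) + (-118) + (-96) = -513
Area = |Σ|/2 = 256.5.

256.5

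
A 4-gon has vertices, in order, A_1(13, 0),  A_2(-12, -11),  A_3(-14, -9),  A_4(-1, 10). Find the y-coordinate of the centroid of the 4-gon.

-29/39

Apply the shoelace (surveyor's) formula. First the cross-terms c_i = x_i·y_{i+1} − x_{i+1}·y_i:
  -143, -46, -149, -130  ⇒  2A = -468, A = -234.
Then Σ (y_i + y_{i+1})·c_i = 1044, so ȳ = 1044 / (6·(-234)) = -29/39.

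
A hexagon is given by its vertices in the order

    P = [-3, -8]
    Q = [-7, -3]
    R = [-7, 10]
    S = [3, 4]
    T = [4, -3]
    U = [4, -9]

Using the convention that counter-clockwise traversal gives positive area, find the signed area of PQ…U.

Apply Gauss's area formula: 2A = Σ (x_i·y_{i+1} − x_{i+1}·y_i), indices taken mod 6.
P→Q: (-3)(-3) − (-7)(-8) = -47
Q→R: (-7)(10) − (-7)(-3) = -91
R→S: (-7)(4) − (3)(10) = -58
S→T: (3)(-3) − (4)(4) = -25
T→U: (4)(-9) − (4)(-3) = -24
U→P: (4)(-8) − (-3)(-9) = -59
Σ = -304
Signed area = Σ/2 = -152 (negative ⇒ clockwise traversal).

-152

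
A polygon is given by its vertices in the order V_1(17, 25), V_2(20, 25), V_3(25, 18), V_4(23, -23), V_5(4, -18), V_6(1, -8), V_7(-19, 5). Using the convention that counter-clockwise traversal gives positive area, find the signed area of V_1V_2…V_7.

Apply the shoelace (surveyor's) formula: 2A = Σ (x_i·y_{i+1} − x_{i+1}·y_i), indices taken mod 7.
Σ = (-75) + (-265) + (-989) + (-322) + (-14) + (-147) + (-560) = -2372
Signed area = Σ/2 = -1186 (negative ⇒ clockwise traversal).

-1186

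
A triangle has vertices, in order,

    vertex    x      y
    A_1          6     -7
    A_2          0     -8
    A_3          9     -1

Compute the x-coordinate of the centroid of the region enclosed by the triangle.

Apply the shoelace (surveyor's) formula. First the cross-terms c_i = x_i·y_{i+1} − x_{i+1}·y_i:
  -48, 72, -57  ⇒  2A = -33, A = -16.5.
Then Σ (x_i + x_{i+1})·c_i = -495, so x̄ = -495 / (6·(-16.5)) = 5.

5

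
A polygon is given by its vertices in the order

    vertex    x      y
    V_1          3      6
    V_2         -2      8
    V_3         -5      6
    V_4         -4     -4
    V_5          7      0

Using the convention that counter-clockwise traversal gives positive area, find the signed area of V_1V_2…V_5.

89

Σ = (36) + (28) + (44) + (28) + (42) = 178
Signed area = Σ/2 = 89 (positive ⇒ counter-clockwise traversal).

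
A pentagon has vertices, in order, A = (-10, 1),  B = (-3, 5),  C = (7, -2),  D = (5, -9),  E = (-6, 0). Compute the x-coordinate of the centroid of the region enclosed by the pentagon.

Apply the shoelace (surveyor's) formula. First the cross-terms c_i = x_i·y_{i+1} − x_{i+1}·y_i:
  -47, -29, -53, -54, -6  ⇒  2A = -189, A = -94.5.
Then Σ (x_i + x_{i+1})·c_i = 9, so x̄ = 9 / (6·(-94.5)) = -1/63.

-1/63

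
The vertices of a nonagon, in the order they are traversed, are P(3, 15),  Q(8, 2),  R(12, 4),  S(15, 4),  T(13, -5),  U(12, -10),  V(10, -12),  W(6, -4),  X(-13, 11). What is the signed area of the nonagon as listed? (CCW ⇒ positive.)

-270.5

Apply the surveyor's formula: 2A = Σ (x_i·y_{i+1} − x_{i+1}·y_i), indices taken mod 9.
P→Q: (3)(2) − (8)(15) = -114
Q→R: (8)(4) − (12)(2) = 8
R→S: (12)(4) − (15)(4) = -12
S→T: (15)(-5) − (13)(4) = -127
T→U: (13)(-10) − (12)(-5) = -70
U→V: (12)(-12) − (10)(-10) = -44
V→W: (10)(-4) − (6)(-12) = 32
W→X: (6)(11) − (-13)(-4) = 14
X→P: (-13)(15) − (3)(11) = -228
Σ = -541
Signed area = Σ/2 = -270.5 (negative ⇒ clockwise traversal).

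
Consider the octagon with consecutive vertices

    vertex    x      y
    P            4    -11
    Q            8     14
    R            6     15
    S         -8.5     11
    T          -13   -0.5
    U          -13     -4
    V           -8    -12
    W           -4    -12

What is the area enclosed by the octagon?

415.125

Σ = (144) + (36) + (193.5) + (147.25) + (45.5) + (124) + (48) + (92) = 830.25
Area = |Σ|/2 = 415.125.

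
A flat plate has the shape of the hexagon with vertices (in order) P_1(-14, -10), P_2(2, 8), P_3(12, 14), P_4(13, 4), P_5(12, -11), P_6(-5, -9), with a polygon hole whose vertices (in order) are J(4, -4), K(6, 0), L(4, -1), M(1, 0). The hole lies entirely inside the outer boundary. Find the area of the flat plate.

354.5

Outer boundary:
Apply the surveyor's formula: 2A = Σ (x_i·y_{i+1} − x_{i+1}·y_i), indices taken mod 6.
P_1→P_2: (-14)(8) − (2)(-10) = -92
P_2→P_3: (2)(14) − (12)(8) = -68
P_3→P_4: (12)(4) − (13)(14) = -134
P_4→P_5: (13)(-11) − (12)(4) = -191
P_5→P_6: (12)(-9) − (-5)(-11) = -163
P_6→P_1: (-5)(-10) − (-14)(-9) = -76
Σ = -724
Area = |Σ|/2 = 362.
Hole:
Σ = (24) + (-6) + (1) + (-4) = 15
Area = |Σ|/2 = 7.5.
Net area = 362 − 7.5 = 354.5.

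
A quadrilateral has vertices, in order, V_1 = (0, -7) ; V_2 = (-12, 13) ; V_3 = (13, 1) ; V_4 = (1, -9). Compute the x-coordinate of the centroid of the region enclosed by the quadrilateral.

Apply the shoelace formula. First the cross-terms c_i = x_i·y_{i+1} − x_{i+1}·y_i:
  -84, -181, -118, -7  ⇒  2A = -390, A = -195.
Then Σ (x_i + x_{i+1})·c_i = -832, so x̄ = -832 / (6·(-195)) = 32/45.

32/45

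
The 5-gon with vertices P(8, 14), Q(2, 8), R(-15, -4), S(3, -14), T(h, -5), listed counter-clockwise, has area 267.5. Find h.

Write out the shoelace sum; only the two edges meeting at T involve h:
2·Area = [(3·(-5) − h·(-14)) + (h·14 − 8·(-5))] + 370
       = 28·h + 395 = 535
⇒ h = 5.

5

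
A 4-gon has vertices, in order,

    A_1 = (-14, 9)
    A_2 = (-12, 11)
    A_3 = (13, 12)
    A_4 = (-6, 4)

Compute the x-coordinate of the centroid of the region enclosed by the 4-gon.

-193/69

Apply the shoelace formula. First the cross-terms c_i = x_i·y_{i+1} − x_{i+1}·y_i:
  -46, -287, 124, 2  ⇒  2A = -207, A = -103.5.
Then Σ (x_i + x_{i+1})·c_i = 1737, so x̄ = 1737 / (6·(-103.5)) = -193/69.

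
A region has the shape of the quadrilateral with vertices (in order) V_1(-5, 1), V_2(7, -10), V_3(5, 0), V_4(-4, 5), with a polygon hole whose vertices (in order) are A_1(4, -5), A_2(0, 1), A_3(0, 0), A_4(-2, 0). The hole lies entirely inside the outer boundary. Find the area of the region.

Outer boundary:
Apply the surveyor's formula: 2A = Σ (x_i·y_{i+1} − x_{i+1}·y_i), indices taken mod 4.
Σ = (43) + (50) + (25) + (21) = 139
Area = |Σ|/2 = 69.5.
Hole:
Σ = (4) + (0) + (0) + (10) = 14
Area = |Σ|/2 = 7.
Net area = 69.5 − 7 = 62.5.

62.5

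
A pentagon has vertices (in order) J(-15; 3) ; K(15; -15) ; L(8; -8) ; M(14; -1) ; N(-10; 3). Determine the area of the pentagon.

Apply the shoelace formula: 2A = Σ (x_i·y_{i+1} − x_{i+1}·y_i), indices taken mod 5.
Cross-terms: 180, 0, 104, 32, 15  ⇒  Σ = 331
Area = |Σ|/2 = 165.5.

165.5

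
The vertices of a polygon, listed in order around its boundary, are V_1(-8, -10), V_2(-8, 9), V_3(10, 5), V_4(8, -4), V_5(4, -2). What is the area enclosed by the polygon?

Apply the shoelace (surveyor's) formula: 2A = Σ (x_i·y_{i+1} − x_{i+1}·y_i), indices taken mod 5.
Cross-terms: -152, -130, -80, 0, -56  ⇒  Σ = -418
Area = |Σ|/2 = 209.

209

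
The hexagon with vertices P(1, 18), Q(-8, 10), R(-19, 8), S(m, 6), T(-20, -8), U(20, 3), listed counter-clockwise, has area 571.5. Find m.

Write out the shoelace sum; only the two edges meeting at S involve m:
2·Area = [((-19)·6 − m·8) + (m·(-8) − (-20)·6)] + 737
       = -16·m + 743 = 1143
⇒ m = -25.

-25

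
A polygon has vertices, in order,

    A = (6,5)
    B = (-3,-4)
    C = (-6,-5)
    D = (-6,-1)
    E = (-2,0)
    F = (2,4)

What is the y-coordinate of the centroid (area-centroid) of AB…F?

Apply the shoelace formula. First the cross-terms c_i = x_i·y_{i+1} − x_{i+1}·y_i:
  -9, -9, -24, -2, -8, -14  ⇒  2A = -66, A = -33.
Then Σ (y_i + y_{i+1})·c_i = 60, so ȳ = 60 / (6·(-33)) = -10/33.

-10/33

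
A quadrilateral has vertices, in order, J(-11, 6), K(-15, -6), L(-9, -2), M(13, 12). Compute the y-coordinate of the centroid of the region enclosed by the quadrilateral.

Apply Gauss's area formula. First the cross-terms c_i = x_i·y_{i+1} − x_{i+1}·y_i:
  156, -24, -82, 210  ⇒  2A = 260, A = 130.
Then Σ (y_i + y_{i+1})·c_i = 3152, so ȳ = 3152 / (6·130) = 788/195.

788/195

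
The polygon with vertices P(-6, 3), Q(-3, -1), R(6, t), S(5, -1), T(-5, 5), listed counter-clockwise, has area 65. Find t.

-10

Write out the shoelace sum; only the two edges meeting at R involve t:
2·Area = [((-3)·t − 6·(-1)) + (6·(-1) − 5·t)] + 50
       = -8·t + 50 = 130
⇒ t = -10.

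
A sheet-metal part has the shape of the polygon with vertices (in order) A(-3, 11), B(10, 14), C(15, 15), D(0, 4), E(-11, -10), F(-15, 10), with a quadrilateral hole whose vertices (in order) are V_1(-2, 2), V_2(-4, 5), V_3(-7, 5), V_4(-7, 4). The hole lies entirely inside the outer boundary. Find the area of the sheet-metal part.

244.5

Outer boundary:
Apply Gauss's area formula: 2A = Σ (x_i·y_{i+1} − x_{i+1}·y_i), indices taken mod 6.
Cross-terms: -152, -60, 60, 44, -260, -135  ⇒  Σ = -503
Area = |Σ|/2 = 251.5.
Hole:
Apply the shoelace (surveyor's) formula: 2A = Σ (x_i·y_{i+1} − x_{i+1}·y_i), indices taken mod 4.
V_1→V_2: (-2)(5) − (-4)(2) = -2
V_2→V_3: (-4)(5) − (-7)(5) = 15
V_3→V_4: (-7)(4) − (-7)(5) = 7
V_4→V_1: (-7)(2) − (-2)(4) = -6
Σ = 14
Area = |Σ|/2 = 7.
Net area = 251.5 − 7 = 244.5.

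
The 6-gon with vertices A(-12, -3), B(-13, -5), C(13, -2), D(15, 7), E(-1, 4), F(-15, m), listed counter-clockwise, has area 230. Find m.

Write out the shoelace sum; only the two edges meeting at F involve m:
2·Area = [((-1)·m − (-15)·4) + ((-15)·(-3) − (-12)·m)] + 300
       = 11·m + 405 = 460
⇒ m = 5.

5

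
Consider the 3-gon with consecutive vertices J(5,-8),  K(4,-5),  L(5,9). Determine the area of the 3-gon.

J→K: (5)(-5) − (4)(-8) = 7
K→L: (4)(9) − (5)(-5) = 61
L→J: (5)(-8) − (5)(9) = -85
Σ = -17
Area = |Σ|/2 = 8.5.

8.5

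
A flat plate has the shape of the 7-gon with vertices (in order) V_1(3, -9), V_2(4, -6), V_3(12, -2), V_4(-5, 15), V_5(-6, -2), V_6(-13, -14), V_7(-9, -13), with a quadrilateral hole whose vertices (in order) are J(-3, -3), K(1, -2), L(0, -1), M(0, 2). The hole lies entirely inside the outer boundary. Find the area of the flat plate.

279.5

Outer boundary:
V_1→V_2: (3)(-6) − (4)(-9) = 18
V_2→V_3: (4)(-2) − (12)(-6) = 64
V_3→V_4: (12)(15) − (-5)(-2) = 170
V_4→V_5: (-5)(-2) − (-6)(15) = 100
V_5→V_6: (-6)(-14) − (-13)(-2) = 58
V_6→V_7: (-13)(-13) − (-9)(-14) = 43
V_7→V_1: (-9)(-9) − (3)(-13) = 120
Σ = 573
Area = |Σ|/2 = 286.5.
Hole:
Σ = (9) + (-1) + (0) + (6) = 14
Area = |Σ|/2 = 7.
Net area = 286.5 − 7 = 279.5.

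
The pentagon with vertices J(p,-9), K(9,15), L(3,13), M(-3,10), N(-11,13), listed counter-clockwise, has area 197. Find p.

1

Write out the shoelace sum; only the two edges meeting at J involve p:
2·Area = [((-11)·(-9) − p·13) + (p·15 − 9·(-9))] + 212
       = 2·p + 392 = 394
⇒ p = 1.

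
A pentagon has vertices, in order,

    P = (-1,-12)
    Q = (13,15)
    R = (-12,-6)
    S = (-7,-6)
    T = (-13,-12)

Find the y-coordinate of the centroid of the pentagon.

Apply Gauss's area formula. First the cross-terms c_i = x_i·y_{i+1} − x_{i+1}·y_i:
  141, 102, 30, 6, 144  ⇒  2A = 423, A = 211.5.
Then Σ (y_i + y_{i+1})·c_i = -2583, so ȳ = -2583 / (6·211.5) = -287/141.

-287/141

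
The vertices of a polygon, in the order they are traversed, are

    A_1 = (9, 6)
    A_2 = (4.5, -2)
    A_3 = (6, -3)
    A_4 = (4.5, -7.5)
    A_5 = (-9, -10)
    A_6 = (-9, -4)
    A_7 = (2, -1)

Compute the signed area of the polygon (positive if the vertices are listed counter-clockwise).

A_1→A_2: (9)(-2) − (4.5)(6) = -45
A_2→A_3: (4.5)(-3) − (6)(-2) = -1.5
A_3→A_4: (6)(-7.5) − (4.5)(-3) = -31.5
A_4→A_5: (4.5)(-10) − (-9)(-7.5) = -112.5
A_5→A_6: (-9)(-4) − (-9)(-10) = -54
A_6→A_7: (-9)(-1) − (2)(-4) = 17
A_7→A_1: (2)(6) − (9)(-1) = 21
Σ = -206.5
Signed area = Σ/2 = -103.25 (negative ⇒ clockwise traversal).

-103.25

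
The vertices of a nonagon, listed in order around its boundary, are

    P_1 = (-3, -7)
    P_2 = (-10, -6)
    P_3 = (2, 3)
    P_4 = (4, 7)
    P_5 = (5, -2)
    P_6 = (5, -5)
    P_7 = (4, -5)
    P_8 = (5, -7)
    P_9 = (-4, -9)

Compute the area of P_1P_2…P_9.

Apply Gauss's area formula: 2A = Σ (x_i·y_{i+1} − x_{i+1}·y_i), indices taken mod 9.
P_1→P_2: (-3)(-6) − (-10)(-7) = -52
P_2→P_3: (-10)(3) − (2)(-6) = -18
P_3→P_4: (2)(7) − (4)(3) = 2
P_4→P_5: (4)(-2) − (5)(7) = -43
P_5→P_6: (5)(-5) − (5)(-2) = -15
P_6→P_7: (5)(-5) − (4)(-5) = -5
P_7→P_8: (4)(-7) − (5)(-5) = -3
P_8→P_9: (5)(-9) − (-4)(-7) = -73
P_9→P_1: (-4)(-7) − (-3)(-9) = 1
Σ = -206
Area = |Σ|/2 = 103.

103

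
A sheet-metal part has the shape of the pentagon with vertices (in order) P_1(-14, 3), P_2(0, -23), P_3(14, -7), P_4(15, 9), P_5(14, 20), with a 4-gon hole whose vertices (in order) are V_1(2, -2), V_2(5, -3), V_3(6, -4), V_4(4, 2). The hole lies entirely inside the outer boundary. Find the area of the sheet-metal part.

Outer boundary:
Apply Gauss's area formula: 2A = Σ (x_i·y_{i+1} − x_{i+1}·y_i), indices taken mod 5.
P_1→P_2: (-14)(-23) − (0)(3) = 322
P_2→P_3: (0)(-7) − (14)(-23) = 322
P_3→P_4: (14)(9) − (15)(-7) = 231
P_4→P_5: (15)(20) − (14)(9) = 174
P_5→P_1: (14)(3) − (-14)(20) = 322
Σ = 1371
Area = |Σ|/2 = 685.5.
Hole:
Apply Gauss's area formula: 2A = Σ (x_i·y_{i+1} − x_{i+1}·y_i), indices taken mod 4.
V_1→V_2: (2)(-3) − (5)(-2) = 4
V_2→V_3: (5)(-4) − (6)(-3) = -2
V_3→V_4: (6)(2) − (4)(-4) = 28
V_4→V_1: (4)(-2) − (2)(2) = -12
Σ = 18
Area = |Σ|/2 = 9.
Net area = 685.5 − 9 = 676.5.

676.5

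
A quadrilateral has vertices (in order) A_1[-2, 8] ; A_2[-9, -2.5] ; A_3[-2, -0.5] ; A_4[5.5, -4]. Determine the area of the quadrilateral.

61.625

Σ = (77) + (-0.5) + (10.75) + (36) = 123.25
Area = |Σ|/2 = 61.625.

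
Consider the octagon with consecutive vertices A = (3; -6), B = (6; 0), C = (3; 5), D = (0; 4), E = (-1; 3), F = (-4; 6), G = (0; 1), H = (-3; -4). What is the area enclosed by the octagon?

58.5

Σ = (36) + (30) + (12) + (4) + (6) + (-4) + (3) + (30) = 117
Area = |Σ|/2 = 58.5.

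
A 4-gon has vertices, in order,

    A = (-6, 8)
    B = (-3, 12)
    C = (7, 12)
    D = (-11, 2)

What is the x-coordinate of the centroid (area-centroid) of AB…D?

-110/49

Apply the shoelace formula. First the cross-terms c_i = x_i·y_{i+1} − x_{i+1}·y_i:
  -48, -120, 146, -76  ⇒  2A = -98, A = -49.
Then Σ (x_i + x_{i+1})·c_i = 660, so x̄ = 660 / (6·(-49)) = -110/49.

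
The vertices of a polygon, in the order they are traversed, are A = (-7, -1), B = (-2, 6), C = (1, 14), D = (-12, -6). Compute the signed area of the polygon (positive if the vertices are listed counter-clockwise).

Σ = (-44) + (-34) + (162) + (-30) = 54
Signed area = Σ/2 = 27 (positive ⇒ counter-clockwise traversal).

27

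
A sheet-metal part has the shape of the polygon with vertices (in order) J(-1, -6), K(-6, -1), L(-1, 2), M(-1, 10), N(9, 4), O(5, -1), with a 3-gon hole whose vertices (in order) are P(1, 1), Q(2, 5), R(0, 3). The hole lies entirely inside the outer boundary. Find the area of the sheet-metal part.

102

Outer boundary:
J→K: (-1)(-1) − (-6)(-6) = -35
K→L: (-6)(2) − (-1)(-1) = -13
L→M: (-1)(10) − (-1)(2) = -8
M→N: (-1)(4) − (9)(10) = -94
N→O: (9)(-1) − (5)(4) = -29
O→J: (5)(-6) − (-1)(-1) = -31
Σ = -210
Area = |Σ|/2 = 105.
Hole:
Σ = (3) + (6) + (-3) = 6
Area = |Σ|/2 = 3.
Net area = 105 − 3 = 102.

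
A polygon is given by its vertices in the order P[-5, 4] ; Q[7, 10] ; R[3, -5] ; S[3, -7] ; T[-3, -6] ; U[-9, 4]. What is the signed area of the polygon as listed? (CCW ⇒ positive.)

Apply the shoelace (surveyor's) formula: 2A = Σ (x_i·y_{i+1} − x_{i+1}·y_i), indices taken mod 6.
Cross-terms: -78, -65, -6, -39, -66, -16  ⇒  Σ = -270
Signed area = Σ/2 = -135 (negative ⇒ clockwise traversal).

-135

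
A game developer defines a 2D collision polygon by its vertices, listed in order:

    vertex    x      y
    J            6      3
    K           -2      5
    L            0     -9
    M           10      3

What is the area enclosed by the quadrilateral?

Apply the surveyor's formula: 2A = Σ (x_i·y_{i+1} − x_{i+1}·y_i), indices taken mod 4.
Σ = (36) + (18) + (90) + (12) = 156
Area = |Σ|/2 = 78.

78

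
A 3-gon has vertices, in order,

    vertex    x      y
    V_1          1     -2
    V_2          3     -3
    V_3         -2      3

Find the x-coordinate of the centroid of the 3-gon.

2/3

Apply the surveyor's formula. First the cross-terms c_i = x_i·y_{i+1} − x_{i+1}·y_i:
  3, 3, 1  ⇒  2A = 7, A = 3.5.
Then Σ (x_i + x_{i+1})·c_i = 14, so x̄ = 14 / (6·3.5) = 2/3.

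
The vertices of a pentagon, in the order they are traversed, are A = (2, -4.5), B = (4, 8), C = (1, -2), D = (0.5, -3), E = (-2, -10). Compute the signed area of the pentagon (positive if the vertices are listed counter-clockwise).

A→B: (2)(8) − (4)(-4.5) = 34
B→C: (4)(-2) − (1)(8) = -16
C→D: (1)(-3) − (0.5)(-2) = -2
D→E: (0.5)(-10) − (-2)(-3) = -11
E→A: (-2)(-4.5) − (2)(-10) = 29
Σ = 34
Signed area = Σ/2 = 17 (positive ⇒ counter-clockwise traversal).

17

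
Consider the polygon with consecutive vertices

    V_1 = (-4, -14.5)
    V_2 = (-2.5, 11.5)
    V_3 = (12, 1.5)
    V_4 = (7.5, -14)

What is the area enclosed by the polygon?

284

Apply the surveyor's formula: 2A = Σ (x_i·y_{i+1} − x_{i+1}·y_i), indices taken mod 4.
Cross-terms: -82.25, -141.75, -179.25, -164.75  ⇒  Σ = -568
Area = |Σ|/2 = 284.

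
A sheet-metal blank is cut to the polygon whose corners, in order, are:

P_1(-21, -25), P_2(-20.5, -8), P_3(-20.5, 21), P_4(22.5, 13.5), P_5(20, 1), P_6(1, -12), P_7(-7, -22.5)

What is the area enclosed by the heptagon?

1290.375

Apply the shoelace formula: 2A = Σ (x_i·y_{i+1} − x_{i+1}·y_i), indices taken mod 7.
Σ = (-344.5) + (-594.5) + (-749.25) + (-247.5) + (-241) + (-106.5) + (-297.5) = -2580.75
Area = |Σ|/2 = 1290.375.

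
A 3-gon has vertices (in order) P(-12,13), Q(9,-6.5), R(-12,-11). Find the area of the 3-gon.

Σ = (-39) + (-177) + (-288) = -504
Area = |Σ|/2 = 252.

252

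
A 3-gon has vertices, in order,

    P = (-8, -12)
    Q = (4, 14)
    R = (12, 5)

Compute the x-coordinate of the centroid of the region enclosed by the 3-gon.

Apply the surveyor's formula. First the cross-terms c_i = x_i·y_{i+1} − x_{i+1}·y_i:
  -64, -148, -104  ⇒  2A = -316, A = -158.
Then Σ (x_i + x_{i+1})·c_i = -2528, so x̄ = -2528 / (6·(-158)) = 8/3.

8/3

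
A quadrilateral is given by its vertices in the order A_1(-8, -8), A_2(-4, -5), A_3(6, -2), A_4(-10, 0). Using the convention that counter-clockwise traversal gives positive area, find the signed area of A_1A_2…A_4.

Σ = (8) + (38) + (-20) + (80) = 106
Signed area = Σ/2 = 53 (positive ⇒ counter-clockwise traversal).

53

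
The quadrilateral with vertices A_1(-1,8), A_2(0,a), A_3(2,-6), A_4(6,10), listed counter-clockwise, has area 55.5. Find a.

Write out the shoelace sum; only the two edges meeting at A_2 involve a:
2·Area = [((-1)·a − 0·8) + (0·(-6) − 2·a)] + 114
       = -3·a + 114 = 111
⇒ a = 1.

1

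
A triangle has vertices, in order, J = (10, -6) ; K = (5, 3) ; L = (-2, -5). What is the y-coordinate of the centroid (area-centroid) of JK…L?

-8/3

Apply the shoelace formula. First the cross-terms c_i = x_i·y_{i+1} − x_{i+1}·y_i:
  60, -19, 62  ⇒  2A = 103, A = 51.5.
Then Σ (y_i + y_{i+1})·c_i = -824, so ȳ = -824 / (6·51.5) = -8/3.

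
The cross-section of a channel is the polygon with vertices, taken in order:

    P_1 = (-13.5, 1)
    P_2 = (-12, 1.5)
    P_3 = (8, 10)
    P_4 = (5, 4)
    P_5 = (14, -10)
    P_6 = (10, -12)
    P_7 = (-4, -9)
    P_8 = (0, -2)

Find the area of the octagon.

244.625

Apply the surveyor's formula: 2A = Σ (x_i·y_{i+1} − x_{i+1}·y_i), indices taken mod 8.
Cross-terms: -8.25, -132, -18, -106, -68, -138, 8, -27  ⇒  Σ = -489.25
Area = |Σ|/2 = 244.625.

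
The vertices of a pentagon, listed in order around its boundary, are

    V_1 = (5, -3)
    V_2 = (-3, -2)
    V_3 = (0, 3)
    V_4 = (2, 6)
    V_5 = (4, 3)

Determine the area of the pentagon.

39.5

Σ = (-19) + (-9) + (-6) + (-18) + (-27) = -79
Area = |Σ|/2 = 39.5.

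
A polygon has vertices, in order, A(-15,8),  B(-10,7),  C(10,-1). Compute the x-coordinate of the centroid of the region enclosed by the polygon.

-5

Apply the shoelace (surveyor's) formula. First the cross-terms c_i = x_i·y_{i+1} − x_{i+1}·y_i:
  -25, -60, 65  ⇒  2A = -20, A = -10.
Then Σ (x_i + x_{i+1})·c_i = 300, so x̄ = 300 / (6·(-10)) = -5.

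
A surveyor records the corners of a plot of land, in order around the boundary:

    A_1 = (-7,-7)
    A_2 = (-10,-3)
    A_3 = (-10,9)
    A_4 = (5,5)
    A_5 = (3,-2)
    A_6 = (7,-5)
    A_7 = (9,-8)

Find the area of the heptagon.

210

Σ = (-49) + (-120) + (-95) + (-25) + (-1) + (-11) + (-119) = -420
Area = |Σ|/2 = 210.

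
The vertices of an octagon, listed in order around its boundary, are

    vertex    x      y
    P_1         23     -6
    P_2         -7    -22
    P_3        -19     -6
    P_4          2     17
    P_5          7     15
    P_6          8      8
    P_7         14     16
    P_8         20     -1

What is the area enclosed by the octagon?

Apply Gauss's area formula: 2A = Σ (x_i·y_{i+1} − x_{i+1}·y_i), indices taken mod 8.
Σ = (-548) + (-376) + (-311) + (-89) + (-64) + (16) + (-334) + (-97) = -1803
Area = |Σ|/2 = 901.5.

901.5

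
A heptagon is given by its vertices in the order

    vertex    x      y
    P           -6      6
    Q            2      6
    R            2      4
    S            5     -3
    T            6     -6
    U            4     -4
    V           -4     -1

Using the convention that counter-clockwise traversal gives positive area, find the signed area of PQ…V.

-70

Apply the shoelace (surveyor's) formula: 2A = Σ (x_i·y_{i+1} − x_{i+1}·y_i), indices taken mod 7.
P→Q: (-6)(6) − (2)(6) = -48
Q→R: (2)(4) − (2)(6) = -4
R→S: (2)(-3) − (5)(4) = -26
S→T: (5)(-6) − (6)(-3) = -12
T→U: (6)(-4) − (4)(-6) = 0
U→V: (4)(-1) − (-4)(-4) = -20
V→P: (-4)(6) − (-6)(-1) = -30
Σ = -140
Signed area = Σ/2 = -70 (negative ⇒ clockwise traversal).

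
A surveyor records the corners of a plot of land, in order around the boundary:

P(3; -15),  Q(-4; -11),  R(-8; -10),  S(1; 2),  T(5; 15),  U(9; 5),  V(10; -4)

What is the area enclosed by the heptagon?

238

P→Q: (3)(-11) − (-4)(-15) = -93
Q→R: (-4)(-10) − (-8)(-11) = -48
R→S: (-8)(2) − (1)(-10) = -6
S→T: (1)(15) − (5)(2) = 5
T→U: (5)(5) − (9)(15) = -110
U→V: (9)(-4) − (10)(5) = -86
V→P: (10)(-15) − (3)(-4) = -138
Σ = -476
Area = |Σ|/2 = 238.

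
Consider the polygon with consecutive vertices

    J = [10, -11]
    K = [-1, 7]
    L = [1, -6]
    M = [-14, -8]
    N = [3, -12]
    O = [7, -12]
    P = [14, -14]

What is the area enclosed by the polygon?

Apply the shoelace (surveyor's) formula: 2A = Σ (x_i·y_{i+1} − x_{i+1}·y_i), indices taken mod 7.
Σ = (59) + (-1) + (-92) + (192) + (48) + (70) + (-14) = 262
Area = |Σ|/2 = 131.

131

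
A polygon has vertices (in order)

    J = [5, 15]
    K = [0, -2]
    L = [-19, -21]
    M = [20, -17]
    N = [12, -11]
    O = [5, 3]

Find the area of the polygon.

Apply the surveyor's formula: 2A = Σ (x_i·y_{i+1} − x_{i+1}·y_i), indices taken mod 6.
Cross-terms: -10, -38, 743, -16, 91, 60  ⇒  Σ = 830
Area = |Σ|/2 = 415.

415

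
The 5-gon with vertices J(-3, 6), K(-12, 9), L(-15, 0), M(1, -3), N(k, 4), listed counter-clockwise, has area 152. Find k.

Write out the shoelace sum; only the two edges meeting at N involve k:
2·Area = [(1·4 − k·(-3)) + (k·6 − (-3)·4)] + 225
       = 9·k + 241 = 304
⇒ k = 7.

7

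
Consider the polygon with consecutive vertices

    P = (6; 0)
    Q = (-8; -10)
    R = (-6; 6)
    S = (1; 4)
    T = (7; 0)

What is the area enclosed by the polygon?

113

P→Q: (6)(-10) − (-8)(0) = -60
Q→R: (-8)(6) − (-6)(-10) = -108
R→S: (-6)(4) − (1)(6) = -30
S→T: (1)(0) − (7)(4) = -28
T→P: (7)(0) − (6)(0) = 0
Σ = -226
Area = |Σ|/2 = 113.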